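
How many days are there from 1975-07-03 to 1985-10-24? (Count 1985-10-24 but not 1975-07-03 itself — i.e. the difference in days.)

Jul 3, 1975 → Jul 3, 1976: 366 days (Feb 29, 1976 is in that span).
Jul 3, 1976 → Jul 3, 1977: 365 days.
Jul 3, 1977 → Jul 3, 1978: 365 days.
Jul 3, 1978 → Jul 3, 1979: 365 days.
Jul 3, 1979 → Jul 3, 1980: 366 days (Feb 29, 1980 is in that span).
Jul 3, 1980 → Jul 3, 1981: 365 days.
Jul 3, 1981 → Jul 3, 1982: 365 days.
Jul 3, 1982 → Jul 3, 1983: 365 days.
Jul 3, 1983 → Jul 3, 1984: 366 days (Feb 29, 1984 is in that span).
Jul 3, 1984 → Jul 3, 1985: 365 days.
Jul 3, 1985 → Aug 3, 1985: 31 days (July has 31).
Aug 3, 1985 → Sep 3, 1985: 31 days (August has 31).
Sep 3, 1985 → Oct 3, 1985: 30 days (September has 30).
Oct 3, 1985 → Oct 24, 1985: 21 days.
Total: 3766 days.

3766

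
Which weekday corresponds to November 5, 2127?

Doomsday rule: the anchor day for the 2100s is Sunday. For year 27: 27÷12 = 2 r 3, and 3÷4 = 0, so 2+3+0 = 5.
Sunday + 5 ≡ Friday — that's 2127's doomsday.
In November the doomsday date is Nov 7.
Nov 5 is 2 days before Nov 7; 2 mod 7 = 2, so Friday − 2 = Wednesday.

Wednesday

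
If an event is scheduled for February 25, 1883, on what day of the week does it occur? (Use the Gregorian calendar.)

Doomsday rule: the anchor day for the 1800s is Friday. For year 83: 83÷12 = 6 r 11, and 11÷4 = 2, so 6+11+2 = 19.
Friday + 19 ≡ Wednesday — that's 1883's doomsday.
In February the doomsday date is Feb 28 (1883 is not a leap year).
Feb 25 is 3 days before Feb 28; 3 mod 7 = 3, so Wednesday − 3 = Sunday.

Sunday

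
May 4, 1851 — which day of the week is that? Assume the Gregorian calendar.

Sunday

January 1, 1851 is a Wednesday.
Jan 1, 1851 → Feb 1, 1851: 31 days (January has 31).
Feb 1, 1851 → Mar 1, 1851: 28 days (February has 28).
Mar 1, 1851 → Apr 1, 1851: 31 days (March has 31).
Apr 1, 1851 → May 1, 1851: 30 days (April has 30).
May 1, 1851 → May 4, 1851: 3 days.
Total: 123 days.
123 mod 7 = 4, so Wednesday + 4 = Sunday.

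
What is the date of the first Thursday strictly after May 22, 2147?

May 25, 2147

May 22, 2147 is a Monday.
From Monday to the next Thursday is 3 days.
May 22, 2147 + 3 = May 25, 2147.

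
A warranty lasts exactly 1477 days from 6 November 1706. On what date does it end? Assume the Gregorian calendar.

+365 (one year) → Nov 6, 1707 (1112 left).
+366 (one year; includes Feb 29, 1708) → Nov 6, 1708 (746 left).
+365 (one year) → Nov 6, 1709 (381 left).
Nov has 30 days: +25 → Dec 1, 1709 (356 left).
Dec has 31 days: +31 → Jan 1, 1710 (325 left).
Jan has 31 days: +31 → Feb 1, 1710 (294 left).
Feb has 28 days: +28 → Mar 1, 1710 (266 left).
Mar has 31 days: +31 → Apr 1, 1710 (235 left).
Apr has 30 days: +30 → May 1, 1710 (205 left).
May has 31 days: +31 → Jun 1, 1710 (174 left).
Jun has 30 days: +30 → Jul 1, 1710 (144 left).
Jul has 31 days: +31 → Aug 1, 1710 (113 left).
Aug has 31 days: +31 → Sep 1, 1710 (82 left).
Sep has 30 days: +30 → Oct 1, 1710 (52 left).
Oct has 31 days: +31 → Nov 1, 1710 (21 left).
+21 → Nov 22, 1710.

November 22, 1710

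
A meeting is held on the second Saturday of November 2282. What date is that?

November 11, 2282

November 1, 2282 is a Wednesday.
The first Saturday is therefore November 4 (3 days later).
The second Saturday is 4 + 1×7 = November 11.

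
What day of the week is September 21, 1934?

Friday

Doomsday rule: the anchor day for the 1900s is Wednesday. For year 34: 34÷12 = 2 r 10, and 10÷4 = 2, so 2+10+2 = 14.
Wednesday + 14 ≡ Wednesday — that's 1934's doomsday.
In September the doomsday date is Sep 5.
Sep 21 is 16 days after Sep 5; 16 mod 7 = 2, so Wednesday + 2 = Friday.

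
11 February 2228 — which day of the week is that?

Doomsday rule: the anchor day for the 2200s is Friday. For year 28: 28÷12 = 2 r 4, and 4÷4 = 1, so 2+4+1 = 7.
Friday + 7 ≡ Friday — that's 2228's doomsday.
In February the doomsday date is Feb 29 (2228 is a leap year (divisible by 4)).
Feb 11 is 18 days before Feb 29; 18 mod 7 = 4, so Friday − 4 = Monday.

Monday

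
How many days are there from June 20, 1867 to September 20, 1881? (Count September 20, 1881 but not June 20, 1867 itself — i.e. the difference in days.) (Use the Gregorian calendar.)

Jun 20, 1867 → Jun 20, 1868: 366 days (Feb 29, 1868 is in that span).
Jun 20, 1868 → Jun 20, 1869: 365 days.
Jun 20, 1869 → Jun 20, 1870: 365 days.
Jun 20, 1870 → Jun 20, 1871: 365 days.
Jun 20, 1871 → Jun 20, 1872: 366 days (Feb 29, 1872 is in that span).
Jun 20, 1872 → Jun 20, 1873: 365 days.
Jun 20, 1873 → Jun 20, 1874: 365 days.
Jun 20, 1874 → Jun 20, 1875: 365 days.
Jun 20, 1875 → Jun 20, 1876: 366 days (Feb 29, 1876 is in that span).
Jun 20, 1876 → Jun 20, 1877: 365 days.
Jun 20, 1877 → Jun 20, 1878: 365 days.
Jun 20, 1878 → Jun 20, 1879: 365 days.
Jun 20, 1879 → Jun 20, 1880: 366 days (Feb 29, 1880 is in that span).
Jun 20, 1880 → Jun 20, 1881: 365 days.
Jun 20, 1881 → Jul 20, 1881: 30 days (June has 30).
Jul 20, 1881 → Aug 20, 1881: 31 days (July has 31).
Aug 20, 1881 → Sep 20, 1881: 31 days.
Total: 5206 days.

5206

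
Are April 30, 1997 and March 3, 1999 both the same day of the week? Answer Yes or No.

From Apr 30, 1997 to Mar 3, 1999 is 672 days.
672 mod 7 = 0, so they are the same weekday.
(Apr 30, 1997 is a Wednesday; Mar 3, 1999 is a Wednesday.)

Yes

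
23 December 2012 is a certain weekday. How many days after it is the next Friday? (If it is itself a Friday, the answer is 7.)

5

Dec 23, 2012 is a Sunday.
From Sunday to the next Friday is 5 days.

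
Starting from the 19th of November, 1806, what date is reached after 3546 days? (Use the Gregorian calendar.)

August 4, 1816

+365 (one year) → Nov 19, 1807 (3181 left).
+366 (one year; includes Feb 29, 1808) → Nov 19, 1808 (2815 left).
+365 (one year) → Nov 19, 1809 (2450 left).
+365 (one year) → Nov 19, 1810 (2085 left).
+365 (one year) → Nov 19, 1811 (1720 left).
+366 (one year; includes Feb 29, 1812) → Nov 19, 1812 (1354 left).
+365 (one year) → Nov 19, 1813 (989 left).
+365 (one year) → Nov 19, 1814 (624 left).
+365 (one year) → Nov 19, 1815 (259 left).
Nov has 30 days: +12 → Dec 1, 1815 (247 left).
Dec has 31 days: +31 → Jan 1, 1816 (216 left).
Jan has 31 days: +31 → Feb 1, 1816 (185 left).
Feb has 29 days: +29 → Mar 1, 1816 (156 left).
Mar has 31 days: +31 → Apr 1, 1816 (125 left).
Apr has 30 days: +30 → May 1, 1816 (95 left).
May has 31 days: +31 → Jun 1, 1816 (64 left).
Jun has 30 days: +30 → Jul 1, 1816 (34 left).
Jul has 31 days: +31 → Aug 1, 1816 (3 left).
+3 → Aug 4, 1816.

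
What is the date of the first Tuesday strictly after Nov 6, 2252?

Nov 6, 2252 is a Saturday.
From Saturday to the next Tuesday is 3 days.
Nov 6, 2252 + 3 = Nov 9, 2252.

November 9, 2252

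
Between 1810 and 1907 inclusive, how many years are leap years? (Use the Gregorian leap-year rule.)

23

Multiples of 4 in [1810,1907]: 24.
Of those, multiples of 100: 1 (not leap unless ÷400).
Multiples of 400: 0.
Leap years = 24 − 1 + 0 = 23.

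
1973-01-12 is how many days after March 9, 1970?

1040

Mar 9, 1970 → Mar 9, 1971: 365 days.
Mar 9, 1971 → Mar 9, 1972: 366 days (Feb 29, 1972 is in that span).
Mar 9, 1972 → Apr 9, 1972: 31 days (March has 31).
Apr 9, 1972 → May 9, 1972: 30 days (April has 30).
May 9, 1972 → Jun 9, 1972: 31 days (May has 31).
Jun 9, 1972 → Jul 9, 1972: 30 days (June has 30).
Jul 9, 1972 → Aug 9, 1972: 31 days (July has 31).
Aug 9, 1972 → Sep 9, 1972: 31 days (August has 31).
Sep 9, 1972 → Oct 9, 1972: 30 days (September has 30).
Oct 9, 1972 → Nov 9, 1972: 31 days (October has 31).
Nov 9, 1972 → Dec 9, 1972: 30 days (November has 30).
Dec 9, 1972 → Jan 9, 1973: 31 days (December has 31).
Jan 9, 1973 → Jan 12, 1973: 3 days.
Total: 1040 days.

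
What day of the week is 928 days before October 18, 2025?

First find the weekday of Oct 18, 2025. Doomsday rule: the anchor day for the 2000s is Tuesday. For year 25: 25÷12 = 2 r 1, and 1÷4 = 0, so 2+1+0 = 3.
Tuesday + 3 ≡ Friday — that's 2025's doomsday.
In October the doomsday date is Oct 10.
Oct 18 is 8 days after Oct 10; 8 mod 7 = 1, so Friday + 1 = Saturday.
928 mod 7 = 4, so 928 days before a Saturday is Saturday − 4 = Tuesday.

Tuesday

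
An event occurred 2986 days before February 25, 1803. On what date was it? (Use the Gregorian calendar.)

−365 (one year) → Feb 25, 1802 (2621 left).
−365 (one year) → Feb 25, 1801 (2256 left).
−365 (one year) → Feb 25, 1800 (1891 left).
−365 (one year) → Feb 25, 1799 (1526 left).
−365 (one year) → Feb 25, 1798 (1161 left).
−365 (one year) → Feb 25, 1797 (796 left).
−366 (one year; includes Feb 29, 1796) → Feb 25, 1796 (430 left).
−365 (one year) → Feb 25, 1795 (65 left).
−25 → Jan 31, 1795 (end of Jan, 31 days; 40 left).
−31 → Dec 31, 1794 (end of Dec, 31 days; 9 left).
−9 → Dec 22, 1794.

December 22, 1794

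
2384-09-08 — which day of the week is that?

Saturday

Doomsday rule: the anchor day for the 2300s is Wednesday. For year 84: 84÷12 = 7 r 0, and 0÷4 = 0, so 7+0+0 = 7.
Wednesday + 7 ≡ Wednesday — that's 2384's doomsday.
In September the doomsday date is Sep 5.
Sep 8 is 3 days after Sep 5; 3 mod 7 = 3, so Wednesday + 3 = Saturday.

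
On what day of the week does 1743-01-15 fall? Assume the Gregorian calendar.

Doomsday rule: the anchor day for the 1700s is Sunday. For year 43: 43÷12 = 3 r 7, and 7÷4 = 1, so 3+7+1 = 11.
Sunday + 11 ≡ Thursday — that's 1743's doomsday.
In January the doomsday date is Jan 3 (1743 is not a leap year).
Jan 15 is 12 days after Jan 3; 12 mod 7 = 5, so Thursday + 5 = Tuesday.

Tuesday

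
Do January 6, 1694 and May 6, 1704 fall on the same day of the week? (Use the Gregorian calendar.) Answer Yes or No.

From Jan 6, 1694 to May 6, 1704 is 3772 days.
3772 mod 7 = 6, so they are different weekdays.
(Jan 6, 1694 is a Wednesday; May 6, 1704 is a Tuesday.)

No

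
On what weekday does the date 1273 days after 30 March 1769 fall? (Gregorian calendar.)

Mar 30, 1769 is a Thursday.
1273 mod 7 = 6, so 1273 days after a Thursday is Thursday + 6 = Wednesday.

Wednesday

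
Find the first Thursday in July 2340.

July 4, 2340

July 1, 2340 is a Monday.
The first Thursday is therefore July 4 (3 days later).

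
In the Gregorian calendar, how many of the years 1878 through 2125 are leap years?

60

Multiples of 4 in [1878,2125]: 62.
Of those, multiples of 100: 3 (not leap unless ÷400).
Multiples of 400: 1.
Leap years = 62 − 3 + 1 = 60.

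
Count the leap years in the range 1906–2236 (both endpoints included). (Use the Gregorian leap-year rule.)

81

Multiples of 4 in [1906,2236]: 83.
Of those, multiples of 100: 3 (not leap unless ÷400).
Multiples of 400: 1.
Leap years = 83 − 3 + 1 = 81.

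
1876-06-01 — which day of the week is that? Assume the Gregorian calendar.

Thursday

Doomsday rule: the anchor day for the 1800s is Friday. For year 76: 76÷12 = 6 r 4, and 4÷4 = 1, so 6+4+1 = 11.
Friday + 11 ≡ Tuesday — that's 1876's doomsday.
In June the doomsday date is Jun 6.
Jun 1 is 5 days before Jun 6; 5 mod 7 = 5, so Tuesday − 5 = Thursday.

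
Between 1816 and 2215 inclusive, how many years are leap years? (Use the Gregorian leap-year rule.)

97

Multiples of 4 in [1816,2215]: 100.
Of those, multiples of 100: 4 (not leap unless ÷400).
Multiples of 400: 1.
Leap years = 100 − 4 + 1 = 97.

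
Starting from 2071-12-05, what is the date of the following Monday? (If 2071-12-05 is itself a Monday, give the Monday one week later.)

December 7, 2071

Dec 5, 2071 is a Saturday.
From Saturday to the next Monday is 2 days.
Dec 5, 2071 + 2 = Dec 7, 2071.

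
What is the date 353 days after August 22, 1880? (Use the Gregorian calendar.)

August 10, 1881

Aug has 31 days: +10 → Sep 1, 1880 (343 left).
Sep has 30 days: +30 → Oct 1, 1880 (313 left).
Oct has 31 days: +31 → Nov 1, 1880 (282 left).
Nov has 30 days: +30 → Dec 1, 1880 (252 left).
Dec has 31 days: +31 → Jan 1, 1881 (221 left).
Jan has 31 days: +31 → Feb 1, 1881 (190 left).
Feb has 28 days: +28 → Mar 1, 1881 (162 left).
Mar has 31 days: +31 → Apr 1, 1881 (131 left).
Apr has 30 days: +30 → May 1, 1881 (101 left).
May has 31 days: +31 → Jun 1, 1881 (70 left).
Jun has 30 days: +30 → Jul 1, 1881 (40 left).
Jul has 31 days: +31 → Aug 1, 1881 (9 left).
+9 → Aug 10, 1881.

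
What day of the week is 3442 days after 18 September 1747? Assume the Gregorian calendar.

Sep 18, 1747 is a Monday.
3442 mod 7 = 5, so 3442 days after a Monday is Monday + 5 = Saturday.

Saturday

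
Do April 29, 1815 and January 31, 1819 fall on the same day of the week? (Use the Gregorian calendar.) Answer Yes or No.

From Apr 29, 1815 to Jan 31, 1819 is 1373 days.
1373 mod 7 = 1, so they are different weekdays.
(Apr 29, 1815 is a Saturday; Jan 31, 1819 is a Sunday.)

No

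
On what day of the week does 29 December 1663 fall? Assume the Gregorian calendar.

Saturday

Doomsday rule: the anchor day for the 1600s is Tuesday. For year 63: 63÷12 = 5 r 3, and 3÷4 = 0, so 5+3+0 = 8.
Tuesday + 8 ≡ Wednesday — that's 1663's doomsday.
In December the doomsday date is Dec 12.
Dec 29 is 17 days after Dec 12; 17 mod 7 = 3, so Wednesday + 3 = Saturday.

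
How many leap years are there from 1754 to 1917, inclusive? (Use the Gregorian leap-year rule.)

39

Multiples of 4 in [1754,1917]: 41.
Of those, multiples of 100: 2 (not leap unless ÷400).
Multiples of 400: 0.
Leap years = 41 − 2 + 0 = 39.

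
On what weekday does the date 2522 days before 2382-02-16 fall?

Sunday

First find the weekday of Feb 16, 2382. Doomsday rule: the anchor day for the 2300s is Wednesday. For year 82: 82÷12 = 6 r 10, and 10÷4 = 2, so 6+10+2 = 18.
Wednesday + 18 ≡ Sunday — that's 2382's doomsday.
In February the doomsday date is Feb 28 (2382 is not a leap year).
Feb 16 is 12 days before Feb 28; 12 mod 7 = 5, so Sunday − 5 = Tuesday.
2522 mod 7 = 2, so 2522 days before a Tuesday is Tuesday − 2 = Sunday.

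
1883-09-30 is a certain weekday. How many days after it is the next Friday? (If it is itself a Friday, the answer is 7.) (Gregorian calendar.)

Sep 30, 1883 is a Sunday.
From Sunday to the next Friday is 5 days.

5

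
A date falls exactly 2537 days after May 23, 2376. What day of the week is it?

May 23, 2376 is a Sunday.
2537 mod 7 = 3, so 2537 days after a Sunday is Sunday + 3 = Wednesday.

Wednesday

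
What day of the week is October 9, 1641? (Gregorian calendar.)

Doomsday rule: the anchor day for the 1600s is Tuesday. For year 41: 41÷12 = 3 r 5, and 5÷4 = 1, so 3+5+1 = 9.
Tuesday + 9 ≡ Thursday — that's 1641's doomsday.
In October the doomsday date is Oct 10.
Oct 9 is 1 day before Oct 10; 1 mod 7 = 1, so Thursday − 1 = Wednesday.

Wednesday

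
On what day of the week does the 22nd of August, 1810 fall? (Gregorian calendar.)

Doomsday rule: the anchor day for the 1800s is Friday. For year 10: 10÷12 = 0 r 10, and 10÷4 = 2, so 0+10+2 = 12.
Friday + 12 ≡ Wednesday — that's 1810's doomsday.
In August the doomsday date is Aug 8.
Aug 22 is 14 days after Aug 8; 14 mod 7 = 0, so Wednesday + 0 = Wednesday.

Wednesday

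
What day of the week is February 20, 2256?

Doomsday rule: the anchor day for the 2200s is Friday. For year 56: 56÷12 = 4 r 8, and 8÷4 = 2, so 4+8+2 = 14.
Friday + 14 ≡ Friday — that's 2256's doomsday.
In February the doomsday date is Feb 29 (2256 is a leap year (divisible by 4)).
Feb 20 is 9 days before Feb 29; 9 mod 7 = 2, so Friday − 2 = Wednesday.

Wednesday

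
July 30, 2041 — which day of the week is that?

Tuesday

Doomsday rule: the anchor day for the 2000s is Tuesday. For year 41: 41÷12 = 3 r 5, and 5÷4 = 1, so 3+5+1 = 9.
Tuesday + 9 ≡ Thursday — that's 2041's doomsday.
In July the doomsday date is Jul 11.
Jul 30 is 19 days after Jul 11; 19 mod 7 = 5, so Thursday + 5 = Tuesday.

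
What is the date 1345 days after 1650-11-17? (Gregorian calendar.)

+365 (one year) → Nov 17, 1651 (980 left).
+366 (one year; includes Feb 29, 1652) → Nov 17, 1652 (614 left).
+365 (one year) → Nov 17, 1653 (249 left).
Nov has 30 days: +14 → Dec 1, 1653 (235 left).
Dec has 31 days: +31 → Jan 1, 1654 (204 left).
Jan has 31 days: +31 → Feb 1, 1654 (173 left).
Feb has 28 days: +28 → Mar 1, 1654 (145 left).
Mar has 31 days: +31 → Apr 1, 1654 (114 left).
Apr has 30 days: +30 → May 1, 1654 (84 left).
May has 31 days: +31 → Jun 1, 1654 (53 left).
Jun has 30 days: +30 → Jul 1, 1654 (23 left).
+23 → Jul 24, 1654.

July 24, 1654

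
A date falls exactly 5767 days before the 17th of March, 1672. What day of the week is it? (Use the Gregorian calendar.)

Mar 17, 1672 is a Thursday.
5767 mod 7 = 6, so 5767 days before a Thursday is Thursday − 6 = Friday.

Friday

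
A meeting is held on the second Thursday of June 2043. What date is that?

June 11, 2043

June 1, 2043 is a Monday.
The first Thursday is therefore June 4 (3 days later).
The second Thursday is 4 + 1×7 = June 11.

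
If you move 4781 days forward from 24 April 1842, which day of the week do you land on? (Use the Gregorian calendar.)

Sunday

First find the weekday of Apr 24, 1842. Doomsday rule: the anchor day for the 1800s is Friday. For year 42: 42÷12 = 3 r 6, and 6÷4 = 1, so 3+6+1 = 10.
Friday + 10 ≡ Monday — that's 1842's doomsday.
In April the doomsday date is Apr 4.
Apr 24 is 20 days after Apr 4; 20 mod 7 = 6, so Monday + 6 = Sunday.
4781 mod 7 = 0, so 4781 days after a Sunday is Sunday + 0 = Sunday.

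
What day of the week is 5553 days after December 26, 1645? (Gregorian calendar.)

Thursday

First find the weekday of Dec 26, 1645. Doomsday rule: the anchor day for the 1600s is Tuesday. For year 45: 45÷12 = 3 r 9, and 9÷4 = 2, so 3+9+2 = 14.
Tuesday + 14 ≡ Tuesday — that's 1645's doomsday.
In December the doomsday date is Dec 12.
Dec 26 is 14 days after Dec 12; 14 mod 7 = 0, so Tuesday + 0 = Tuesday.
5553 mod 7 = 2, so 5553 days after a Tuesday is Tuesday + 2 = Thursday.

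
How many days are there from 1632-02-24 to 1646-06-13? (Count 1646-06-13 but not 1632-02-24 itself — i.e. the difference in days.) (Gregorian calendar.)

5223

Feb 24, 1632 → Feb 24, 1633: 366 days (Feb 29, 1632 is in that span).
Feb 24, 1633 → Feb 24, 1634: 365 days.
Feb 24, 1634 → Feb 24, 1635: 365 days.
Feb 24, 1635 → Feb 24, 1636: 365 days.
Feb 24, 1636 → Feb 24, 1637: 366 days (Feb 29, 1636 is in that span).
Feb 24, 1637 → Feb 24, 1638: 365 days.
Feb 24, 1638 → Feb 24, 1639: 365 days.
Feb 24, 1639 → Feb 24, 1640: 365 days.
Feb 24, 1640 → Feb 24, 1641: 366 days (Feb 29, 1640 is in that span).
Feb 24, 1641 → Feb 24, 1642: 365 days.
Feb 24, 1642 → Feb 24, 1643: 365 days.
Feb 24, 1643 → Feb 24, 1644: 365 days.
Feb 24, 1644 → Feb 24, 1645: 366 days (Feb 29, 1644 is in that span).
Feb 24, 1645 → Feb 24, 1646: 365 days.
Feb 24, 1646 → Mar 24, 1646: 28 days (February has 28).
Mar 24, 1646 → Apr 24, 1646: 31 days (March has 31).
Apr 24, 1646 → May 24, 1646: 30 days (April has 30).
May 24, 1646 → Jun 13, 1646: 20 days.
Total: 5223 days.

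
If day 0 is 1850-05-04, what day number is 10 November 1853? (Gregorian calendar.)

1286

May 4, 1850 → May 4, 1851: 365 days.
May 4, 1851 → May 4, 1852: 366 days (Feb 29, 1852 is in that span).
May 4, 1852 → May 4, 1853: 365 days.
May 4, 1853 → Jun 4, 1853: 31 days (May has 31).
Jun 4, 1853 → Jul 4, 1853: 30 days (June has 30).
Jul 4, 1853 → Aug 4, 1853: 31 days (July has 31).
Aug 4, 1853 → Sep 4, 1853: 31 days (August has 31).
Sep 4, 1853 → Oct 4, 1853: 30 days (September has 30).
Oct 4, 1853 → Nov 4, 1853: 31 days (October has 31).
Nov 4, 1853 → Nov 10, 1853: 6 days.
Total: 1286 days.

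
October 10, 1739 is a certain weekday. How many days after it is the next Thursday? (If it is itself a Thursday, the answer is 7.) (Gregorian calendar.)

Oct 10, 1739 is a Saturday.
From Saturday to the next Thursday is 5 days.

5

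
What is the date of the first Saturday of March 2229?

March 7, 2229

March 1, 2229 is a Sunday.
The first Saturday is therefore March 7 (6 days later).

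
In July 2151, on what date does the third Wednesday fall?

July 21, 2151

July 1, 2151 is a Thursday.
The first Wednesday is therefore July 7 (6 days later).
The third Wednesday is 7 + 2×7 = July 21.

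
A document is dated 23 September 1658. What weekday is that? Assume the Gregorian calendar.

Doomsday rule: the anchor day for the 1600s is Tuesday. For year 58: 58÷12 = 4 r 10, and 10÷4 = 2, so 4+10+2 = 16.
Tuesday + 16 ≡ Thursday — that's 1658's doomsday.
In September the doomsday date is Sep 5.
Sep 23 is 18 days after Sep 5; 18 mod 7 = 4, so Thursday + 4 = Monday.

Monday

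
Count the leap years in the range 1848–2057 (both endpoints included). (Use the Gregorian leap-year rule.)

52

Multiples of 4 in [1848,2057]: 53.
Of those, multiples of 100: 2 (not leap unless ÷400).
Multiples of 400: 1.
Leap years = 53 − 2 + 1 = 52.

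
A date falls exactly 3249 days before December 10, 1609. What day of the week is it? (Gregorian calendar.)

Wednesday

First find the weekday of Dec 10, 1609. Doomsday rule: the anchor day for the 1600s is Tuesday. For year 09: 9÷12 = 0 r 9, and 9÷4 = 2, so 0+9+2 = 11.
Tuesday + 11 ≡ Saturday — that's 1609's doomsday.
In December the doomsday date is Dec 12.
Dec 10 is 2 days before Dec 12; 2 mod 7 = 2, so Saturday − 2 = Thursday.
3249 mod 7 = 1, so 3249 days before a Thursday is Thursday − 1 = Wednesday.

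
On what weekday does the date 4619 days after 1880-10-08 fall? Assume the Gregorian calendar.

First find the weekday of Oct 8, 1880. Doomsday rule: the anchor day for the 1800s is Friday. For year 80: 80÷12 = 6 r 8, and 8÷4 = 2, so 6+8+2 = 16.
Friday + 16 ≡ Sunday — that's 1880's doomsday.
In October the doomsday date is Oct 10.
Oct 8 is 2 days before Oct 10; 2 mod 7 = 2, so Sunday − 2 = Friday.
4619 mod 7 = 6, so 4619 days after a Friday is Friday + 6 = Thursday.

Thursday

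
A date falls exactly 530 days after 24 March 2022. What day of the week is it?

Tuesday

First find the weekday of Mar 24, 2022. Doomsday rule: the anchor day for the 2000s is Tuesday. For year 22: 22÷12 = 1 r 10, and 10÷4 = 2, so 1+10+2 = 13.
Tuesday + 13 ≡ Monday — that's 2022's doomsday.
In March the doomsday date is Mar 14.
Mar 24 is 10 days after Mar 14; 10 mod 7 = 3, so Monday + 3 = Thursday.
530 mod 7 = 5, so 530 days after a Thursday is Thursday + 5 = Tuesday.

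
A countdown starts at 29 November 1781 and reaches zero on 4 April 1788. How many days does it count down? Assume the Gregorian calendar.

2318

Nov 29, 1781 → Nov 29, 1782: 365 days.
Nov 29, 1782 → Nov 29, 1783: 365 days.
Nov 29, 1783 → Nov 29, 1784: 366 days (Feb 29, 1784 is in that span).
Nov 29, 1784 → Nov 29, 1785: 365 days.
Nov 29, 1785 → Nov 29, 1786: 365 days.
Nov 29, 1786 → Nov 29, 1787: 365 days.
Nov 29, 1787 → Dec 29, 1787: 30 days (November has 30).
Dec 29, 1787 → Jan 29, 1788: 31 days (December has 31).
Jan 29, 1788 → Feb 29, 1788: 31 days (January has 31).
Feb 29, 1788 → Mar 29, 1788: 29 days (February has 29).
Mar 29, 1788 → Apr 4, 1788: 6 days.
Total: 2318 days.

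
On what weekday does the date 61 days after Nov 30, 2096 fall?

Wednesday

First find the weekday of Nov 30, 2096. Doomsday rule: the anchor day for the 2000s is Tuesday. For year 96: 96÷12 = 8 r 0, and 0÷4 = 0, so 8+0+0 = 8.
Tuesday + 8 ≡ Wednesday — that's 2096's doomsday.
In November the doomsday date is Nov 7.
Nov 30 is 23 days after Nov 7; 23 mod 7 = 2, so Wednesday + 2 = Friday.
61 mod 7 = 5, so 61 days after a Friday is Friday + 5 = Wednesday.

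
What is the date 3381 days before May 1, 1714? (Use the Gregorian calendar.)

January 27, 1705

−365 (one year) → May 1, 1713 (3016 left).
−365 (one year) → May 1, 1712 (2651 left).
−366 (one year; includes Feb 29, 1712) → May 1, 1711 (2285 left).
−365 (one year) → May 1, 1710 (1920 left).
−365 (one year) → May 1, 1709 (1555 left).
−365 (one year) → May 1, 1708 (1190 left).
−366 (one year; includes Feb 29, 1708) → May 1, 1707 (824 left).
−365 (one year) → May 1, 1706 (459 left).
−365 (one year) → May 1, 1705 (94 left).
−1 → Apr 30, 1705 (end of Apr, 30 days; 93 left).
−30 → Mar 31, 1705 (end of Mar, 31 days; 63 left).
−31 → Feb 28, 1705 (end of Feb, 28 days; 32 left).
−28 → Jan 31, 1705 (end of Jan, 31 days; 4 left).
−4 → Jan 27, 1705.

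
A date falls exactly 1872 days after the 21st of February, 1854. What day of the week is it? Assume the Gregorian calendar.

First find the weekday of Feb 21, 1854. Doomsday rule: the anchor day for the 1800s is Friday. For year 54: 54÷12 = 4 r 6, and 6÷4 = 1, so 4+6+1 = 11.
Friday + 11 ≡ Tuesday — that's 1854's doomsday.
In February the doomsday date is Feb 28 (1854 is not a leap year).
Feb 21 is 7 days before Feb 28; 7 mod 7 = 0, so Tuesday − 0 = Tuesday.
1872 mod 7 = 3, so 1872 days after a Tuesday is Tuesday + 3 = Friday.

Friday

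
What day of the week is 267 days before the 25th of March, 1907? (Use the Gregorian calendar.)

Mar 25, 1907 is a Monday.
267 mod 7 = 1, so 267 days before a Monday is Monday − 1 = Sunday.

Sunday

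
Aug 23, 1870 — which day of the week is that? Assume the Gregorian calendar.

Tuesday

Doomsday rule: the anchor day for the 1800s is Friday. For year 70: 70÷12 = 5 r 10, and 10÷4 = 2, so 5+10+2 = 17.
Friday + 17 ≡ Monday — that's 1870's doomsday.
In August the doomsday date is Aug 8.
Aug 23 is 15 days after Aug 8; 15 mod 7 = 1, so Monday + 1 = Tuesday.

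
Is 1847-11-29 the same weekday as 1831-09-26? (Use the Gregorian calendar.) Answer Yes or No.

From Sep 26, 1831 to Nov 29, 1847 is 5908 days.
5908 mod 7 = 0, so they are the same weekday.
(Sep 26, 1831 is a Monday; Nov 29, 1847 is a Monday.)

Yes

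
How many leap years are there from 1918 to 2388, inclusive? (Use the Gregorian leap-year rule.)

Multiples of 4 in [1918,2388]: 118.
Of those, multiples of 100: 4 (not leap unless ÷400).
Multiples of 400: 1.
Leap years = 118 − 4 + 1 = 115.

115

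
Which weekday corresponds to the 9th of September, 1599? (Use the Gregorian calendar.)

Doomsday rule: the anchor day for the 1500s is Wednesday. For year 99: 99÷12 = 8 r 3, and 3÷4 = 0, so 8+3+0 = 11.
Wednesday + 11 ≡ Sunday — that's 1599's doomsday.
In September the doomsday date is Sep 5.
Sep 9 is 4 days after Sep 5; 4 mod 7 = 4, so Sunday + 4 = Thursday.

Thursday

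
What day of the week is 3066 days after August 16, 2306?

Thursday

First find the weekday of Aug 16, 2306. Doomsday rule: the anchor day for the 2300s is Wednesday. For year 06: 6÷12 = 0 r 6, and 6÷4 = 1, so 0+6+1 = 7.
Wednesday + 7 ≡ Wednesday — that's 2306's doomsday.
In August the doomsday date is Aug 8.
Aug 16 is 8 days after Aug 8; 8 mod 7 = 1, so Wednesday + 1 = Thursday.
3066 mod 7 = 0, so 3066 days after a Thursday is Thursday + 0 = Thursday.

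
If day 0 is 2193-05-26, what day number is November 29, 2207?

May 26, 2193 → May 26, 2194: 365 days.
May 26, 2194 → May 26, 2195: 365 days.
May 26, 2195 → May 26, 2196: 366 days (Feb 29, 2196 is in that span).
May 26, 2196 → May 26, 2197: 365 days.
May 26, 2197 → May 26, 2198: 365 days.
May 26, 2198 → May 26, 2199: 365 days.
May 26, 2199 → May 26, 2200: 365 days.
May 26, 2200 → May 26, 2201: 365 days.
May 26, 2201 → May 26, 2202: 365 days.
May 26, 2202 → May 26, 2203: 365 days.
May 26, 2203 → May 26, 2204: 366 days (Feb 29, 2204 is in that span).
May 26, 2204 → May 26, 2205: 365 days.
May 26, 2205 → May 26, 2206: 365 days.
May 26, 2206 → May 26, 2207: 365 days.
May 26, 2207 → Jun 26, 2207: 31 days (May has 31).
Jun 26, 2207 → Jul 26, 2207: 30 days (June has 30).
Jul 26, 2207 → Aug 26, 2207: 31 days (July has 31).
Aug 26, 2207 → Sep 26, 2207: 31 days (August has 31).
Sep 26, 2207 → Oct 26, 2207: 30 days (September has 30).
Oct 26, 2207 → Nov 26, 2207: 31 days (October has 31).
Nov 26, 2207 → Nov 29, 2207: 3 days.
Total: 5299 days.

5299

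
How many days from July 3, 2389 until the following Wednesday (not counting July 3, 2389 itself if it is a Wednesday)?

2

Jul 3, 2389 is a Monday.
From Monday to the next Wednesday is 2 days.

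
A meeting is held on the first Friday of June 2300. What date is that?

June 1, 2300

June 1, 2300 is a Friday.
The first Friday is therefore June 1 (same day).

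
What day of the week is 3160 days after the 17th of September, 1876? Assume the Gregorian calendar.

Wednesday

First find the weekday of Sep 17, 1876. Doomsday rule: the anchor day for the 1800s is Friday. For year 76: 76÷12 = 6 r 4, and 4÷4 = 1, so 6+4+1 = 11.
Friday + 11 ≡ Tuesday — that's 1876's doomsday.
In September the doomsday date is Sep 5.
Sep 17 is 12 days after Sep 5; 12 mod 7 = 5, so Tuesday + 5 = Sunday.
3160 mod 7 = 3, so 3160 days after a Sunday is Sunday + 3 = Wednesday.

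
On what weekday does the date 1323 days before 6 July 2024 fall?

Saturday

First find the weekday of Jul 6, 2024. Doomsday rule: the anchor day for the 2000s is Tuesday. For year 24: 24÷12 = 2 r 0, and 0÷4 = 0, so 2+0+0 = 2.
Tuesday + 2 ≡ Thursday — that's 2024's doomsday.
In July the doomsday date is Jul 11.
Jul 6 is 5 days before Jul 11; 5 mod 7 = 5, so Thursday − 5 = Saturday.
1323 mod 7 = 0, so 1323 days before a Saturday is Saturday − 0 = Saturday.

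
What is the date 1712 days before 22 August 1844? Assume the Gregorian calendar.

December 15, 1839

−366 (one year; includes Feb 29, 1844) → Aug 22, 1843 (1346 left).
−365 (one year) → Aug 22, 1842 (981 left).
−365 (one year) → Aug 22, 1841 (616 left).
−365 (one year) → Aug 22, 1840 (251 left).
−22 → Jul 31, 1840 (end of Jul, 31 days; 229 left).
−31 → Jun 30, 1840 (end of Jun, 30 days; 198 left).
−30 → May 31, 1840 (end of May, 31 days; 168 left).
−31 → Apr 30, 1840 (end of Apr, 30 days; 137 left).
−30 → Mar 31, 1840 (end of Mar, 31 days; 107 left).
−31 → Feb 29, 1840 (end of Feb, 29 days; 76 left).
−29 → Jan 31, 1840 (end of Jan, 31 days; 47 left).
−31 → Dec 31, 1839 (end of Dec, 31 days; 16 left).
−16 → Dec 15, 1839.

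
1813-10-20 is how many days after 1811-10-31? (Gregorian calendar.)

Oct 31, 1811 → Oct 31, 1812: 366 days (Feb 29, 1812 is in that span).
Oct 31, 1812 → Nov 30, 1812: 30 days (October has 31).
Nov 30, 1812 → Dec 30, 1812: 30 days (November has 30).
Dec 30, 1812 → Jan 30, 1813: 31 days (December has 31).
Jan 30, 1813 → Feb 28, 1813: 29 days (January has 31).
Feb 28, 1813 → Mar 28, 1813: 28 days (February has 28).
Mar 28, 1813 → Apr 28, 1813: 31 days (March has 31).
Apr 28, 1813 → May 28, 1813: 30 days (April has 30).
May 28, 1813 → Jun 28, 1813: 31 days (May has 31).
Jun 28, 1813 → Jul 28, 1813: 30 days (June has 30).
Jul 28, 1813 → Aug 28, 1813: 31 days (July has 31).
Aug 28, 1813 → Sep 28, 1813: 31 days (August has 31).
Sep 28, 1813 → Oct 20, 1813: 22 days.
Total: 720 days.

720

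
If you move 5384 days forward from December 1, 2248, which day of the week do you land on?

Dec 1, 2248 is a Friday.
5384 mod 7 = 1, so 5384 days after a Friday is Friday + 1 = Saturday.

Saturday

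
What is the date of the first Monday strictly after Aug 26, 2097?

September 2, 2097

Aug 26, 2097 is a Monday.
From Monday to the next Monday is 7 days.
Aug 26, 2097 + 7 = Sep 2, 2097.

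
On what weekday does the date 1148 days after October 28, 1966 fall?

Friday

Oct 28, 1966 is a Friday.
1148 mod 7 = 0, so 1148 days after a Friday is Friday + 0 = Friday.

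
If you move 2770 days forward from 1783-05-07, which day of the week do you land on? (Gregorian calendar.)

First find the weekday of May 7, 1783. Doomsday rule: the anchor day for the 1700s is Sunday. For year 83: 83÷12 = 6 r 11, and 11÷4 = 2, so 6+11+2 = 19.
Sunday + 19 ≡ Friday — that's 1783's doomsday.
In May the doomsday date is May 9.
May 7 is 2 days before May 9; 2 mod 7 = 2, so Friday − 2 = Wednesday.
2770 mod 7 = 5, so 2770 days after a Wednesday is Wednesday + 5 = Monday.

Monday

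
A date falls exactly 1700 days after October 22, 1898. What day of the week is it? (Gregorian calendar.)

Friday

First find the weekday of Oct 22, 1898. Doomsday rule: the anchor day for the 1800s is Friday. For year 98: 98÷12 = 8 r 2, and 2÷4 = 0, so 8+2+0 = 10.
Friday + 10 ≡ Monday — that's 1898's doomsday.
In October the doomsday date is Oct 10.
Oct 22 is 12 days after Oct 10; 12 mod 7 = 5, so Monday + 5 = Saturday.
1700 mod 7 = 6, so 1700 days after a Saturday is Saturday + 6 = Friday.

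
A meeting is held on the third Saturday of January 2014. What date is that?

January 18, 2014

January 1, 2014 is a Wednesday.
The first Saturday is therefore January 4 (3 days later).
The third Saturday is 4 + 2×7 = January 18.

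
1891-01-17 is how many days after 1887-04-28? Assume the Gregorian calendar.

Apr 28, 1887 → Apr 28, 1888: 366 days (Feb 29, 1888 is in that span).
Apr 28, 1888 → Apr 28, 1889: 365 days.
Apr 28, 1889 → Apr 28, 1890: 365 days.
Apr 28, 1890 → May 28, 1890: 30 days (April has 30).
May 28, 1890 → Jun 28, 1890: 31 days (May has 31).
Jun 28, 1890 → Jul 28, 1890: 30 days (June has 30).
Jul 28, 1890 → Aug 28, 1890: 31 days (July has 31).
Aug 28, 1890 → Sep 28, 1890: 31 days (August has 31).
Sep 28, 1890 → Oct 28, 1890: 30 days (September has 30).
Oct 28, 1890 → Nov 28, 1890: 31 days (October has 31).
Nov 28, 1890 → Dec 28, 1890: 30 days (November has 30).
Dec 28, 1890 → Jan 17, 1891: 20 days.
Total: 1360 days.

1360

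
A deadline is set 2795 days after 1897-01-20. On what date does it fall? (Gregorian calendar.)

+365 (one year) → Jan 20, 1898 (2430 left).
+365 (one year) → Jan 20, 1899 (2065 left).
+365 (one year) → Jan 20, 1900 (1700 left).
+365 (one year) → Jan 20, 1901 (1335 left).
+365 (one year) → Jan 20, 1902 (970 left).
+365 (one year) → Jan 20, 1903 (605 left).
+365 (one year) → Jan 20, 1904 (240 left).
Jan has 31 days: +12 → Feb 1, 1904 (228 left).
Feb has 29 days: +29 → Mar 1, 1904 (199 left).
Mar has 31 days: +31 → Apr 1, 1904 (168 left).
Apr has 30 days: +30 → May 1, 1904 (138 left).
May has 31 days: +31 → Jun 1, 1904 (107 left).
Jun has 30 days: +30 → Jul 1, 1904 (77 left).
Jul has 31 days: +31 → Aug 1, 1904 (46 left).
Aug has 31 days: +31 → Sep 1, 1904 (15 left).
+15 → Sep 16, 1904.

September 16, 1904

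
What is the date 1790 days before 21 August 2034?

September 26, 2029

−365 (one year) → Aug 21, 2033 (1425 left).
−365 (one year) → Aug 21, 2032 (1060 left).
−366 (one year; includes Feb 29, 2032) → Aug 21, 2031 (694 left).
−365 (one year) → Aug 21, 2030 (329 left).
−21 → Jul 31, 2030 (end of Jul, 31 days; 308 left).
−31 → Jun 30, 2030 (end of Jun, 30 days; 277 left).
−30 → May 31, 2030 (end of May, 31 days; 247 left).
−31 → Apr 30, 2030 (end of Apr, 30 days; 216 left).
−30 → Mar 31, 2030 (end of Mar, 31 days; 186 left).
−31 → Feb 28, 2030 (end of Feb, 28 days; 155 left).
−28 → Jan 31, 2030 (end of Jan, 31 days; 127 left).
−31 → Dec 31, 2029 (end of Dec, 31 days; 96 left).
−31 → Nov 30, 2029 (end of Nov, 30 days; 65 left).
−30 → Oct 31, 2029 (end of Oct, 31 days; 35 left).
−31 → Sep 30, 2029 (end of Sep, 30 days; 4 left).
−4 → Sep 26, 2029.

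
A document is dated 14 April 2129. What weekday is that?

Doomsday rule: the anchor day for the 2100s is Sunday. For year 29: 29÷12 = 2 r 5, and 5÷4 = 1, so 2+5+1 = 8.
Sunday + 8 ≡ Monday — that's 2129's doomsday.
In April the doomsday date is Apr 4.
Apr 14 is 10 days after Apr 4; 10 mod 7 = 3, so Monday + 3 = Thursday.

Thursday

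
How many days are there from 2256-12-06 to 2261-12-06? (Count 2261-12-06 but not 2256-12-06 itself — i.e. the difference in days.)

1826

Dec 6, 2256 → Dec 6, 2257: 365 days.
Dec 6, 2257 → Dec 6, 2258: 365 days.
Dec 6, 2258 → Dec 6, 2259: 365 days.
Dec 6, 2259 → Dec 6, 2260: 366 days (Feb 29, 2260 is in that span).
Dec 6, 2260 → Jan 6, 2261: 31 days (December has 31).
Jan 6, 2261 → Feb 6, 2261: 31 days (January has 31).
Feb 6, 2261 → Mar 6, 2261: 28 days (February has 28).
Mar 6, 2261 → Apr 6, 2261: 31 days (March has 31).
Apr 6, 2261 → May 6, 2261: 30 days (April has 30).
May 6, 2261 → Jun 6, 2261: 31 days (May has 31).
Jun 6, 2261 → Jul 6, 2261: 30 days (June has 30).
Jul 6, 2261 → Aug 6, 2261: 31 days (July has 31).
Aug 6, 2261 → Sep 6, 2261: 31 days (August has 31).
Sep 6, 2261 → Oct 6, 2261: 30 days (September has 30).
Oct 6, 2261 → Nov 6, 2261: 31 days (October has 31).
Nov 6, 2261 → Dec 6, 2261: 30 days.
Total: 1826 days.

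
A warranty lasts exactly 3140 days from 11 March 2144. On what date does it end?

+365 (one year) → Mar 11, 2145 (2775 left).
+365 (one year) → Mar 11, 2146 (2410 left).
+365 (one year) → Mar 11, 2147 (2045 left).
+366 (one year; includes Feb 29, 2148) → Mar 11, 2148 (1679 left).
+365 (one year) → Mar 11, 2149 (1314 left).
+365 (one year) → Mar 11, 2150 (949 left).
+365 (one year) → Mar 11, 2151 (584 left).
+366 (one year; includes Feb 29, 2152) → Mar 11, 2152 (218 left).
Mar has 31 days: +21 → Apr 1, 2152 (197 left).
Apr has 30 days: +30 → May 1, 2152 (167 left).
May has 31 days: +31 → Jun 1, 2152 (136 left).
Jun has 30 days: +30 → Jul 1, 2152 (106 left).
Jul has 31 days: +31 → Aug 1, 2152 (75 left).
Aug has 31 days: +31 → Sep 1, 2152 (44 left).
Sep has 30 days: +30 → Oct 1, 2152 (14 left).
+14 → Oct 15, 2152.

October 15, 2152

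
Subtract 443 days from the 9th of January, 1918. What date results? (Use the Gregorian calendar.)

October 23, 1916

−365 (one year) → Jan 9, 1917 (78 left).
−9 → Dec 31, 1916 (end of Dec, 31 days; 69 left).
−31 → Nov 30, 1916 (end of Nov, 30 days; 38 left).
−30 → Oct 31, 1916 (end of Oct, 31 days; 8 left).
−8 → Oct 23, 1916.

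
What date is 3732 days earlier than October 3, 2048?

July 16, 2038

−366 (one year; includes Feb 29, 2048) → Oct 3, 2047 (3366 left).
−365 (one year) → Oct 3, 2046 (3001 left).
−365 (one year) → Oct 3, 2045 (2636 left).
−365 (one year) → Oct 3, 2044 (2271 left).
−366 (one year; includes Feb 29, 2044) → Oct 3, 2043 (1905 left).
−365 (one year) → Oct 3, 2042 (1540 left).
−365 (one year) → Oct 3, 2041 (1175 left).
−365 (one year) → Oct 3, 2040 (810 left).
−366 (one year; includes Feb 29, 2040) → Oct 3, 2039 (444 left).
−365 (one year) → Oct 3, 2038 (79 left).
−3 → Sep 30, 2038 (end of Sep, 30 days; 76 left).
−30 → Aug 31, 2038 (end of Aug, 31 days; 46 left).
−31 → Jul 31, 2038 (end of Jul, 31 days; 15 left).
−15 → Jul 16, 2038.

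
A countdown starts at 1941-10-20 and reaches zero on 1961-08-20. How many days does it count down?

Oct 20, 1941 → Oct 20, 1942: 365 days.
Oct 20, 1942 → Oct 20, 1943: 365 days.
Oct 20, 1943 → Oct 20, 1944: 366 days (Feb 29, 1944 is in that span).
Oct 20, 1944 → Oct 20, 1945: 365 days.
Oct 20, 1945 → Oct 20, 1946: 365 days.
Oct 20, 1946 → Oct 20, 1947: 365 days.
Oct 20, 1947 → Oct 20, 1948: 366 days (Feb 29, 1948 is in that span).
Oct 20, 1948 → Oct 20, 1949: 365 days.
Oct 20, 1949 → Oct 20, 1950: 365 days.
Oct 20, 1950 → Oct 20, 1951: 365 days.
Oct 20, 1951 → Oct 20, 1952: 366 days (Feb 29, 1952 is in that span).
Oct 20, 1952 → Oct 20, 1953: 365 days.
Oct 20, 1953 → Oct 20, 1954: 365 days.
Oct 20, 1954 → Oct 20, 1955: 365 days.
Oct 20, 1955 → Oct 20, 1956: 366 days (Feb 29, 1956 is in that span).
Oct 20, 1956 → Oct 20, 1957: 365 days.
Oct 20, 1957 → Oct 20, 1958: 365 days.
Oct 20, 1958 → Oct 20, 1959: 365 days.
Oct 20, 1959 → Oct 20, 1960: 366 days (Feb 29, 1960 is in that span).
Oct 20, 1960 → Nov 20, 1960: 31 days (October has 31).
Nov 20, 1960 → Dec 20, 1960: 30 days (November has 30).
Dec 20, 1960 → Jan 20, 1961: 31 days (December has 31).
Jan 20, 1961 → Feb 20, 1961: 31 days (January has 31).
Feb 20, 1961 → Mar 20, 1961: 28 days (February has 28).
Mar 20, 1961 → Apr 20, 1961: 31 days (March has 31).
Apr 20, 1961 → May 20, 1961: 30 days (April has 30).
May 20, 1961 → Jun 20, 1961: 31 days (May has 31).
Jun 20, 1961 → Jul 20, 1961: 30 days (June has 30).
Jul 20, 1961 → Aug 20, 1961: 31 days.
Total: 7244 days.

7244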